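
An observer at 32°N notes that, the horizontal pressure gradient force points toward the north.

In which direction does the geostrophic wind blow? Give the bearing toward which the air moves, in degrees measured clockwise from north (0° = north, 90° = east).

090°

The pressure-gradient force points toward the north (bearing 000°).
Geostrophic balance: in the Northern Hemisphere the Coriolis force deflects motion to the right, so the geostrophic wind blows 90° to the right of the pressure-gradient force (low pressure on the left).
Rotating 000° by 90° clockwise gives 090° — the wind blows toward the east.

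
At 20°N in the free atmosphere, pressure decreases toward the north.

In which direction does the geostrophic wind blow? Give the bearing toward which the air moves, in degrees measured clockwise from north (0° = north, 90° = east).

090°

The pressure-gradient force points toward the north (bearing 000°).
Geostrophic balance: in the Northern Hemisphere the Coriolis force deflects motion to the right, so the geostrophic wind blows 90° to the right of the pressure-gradient force (low pressure on the left).
Rotating 000° by 90° clockwise gives 090° — the wind blows toward the east.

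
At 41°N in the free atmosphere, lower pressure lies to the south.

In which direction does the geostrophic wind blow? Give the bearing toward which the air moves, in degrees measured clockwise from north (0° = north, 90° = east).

270°

The pressure-gradient force points toward the south (bearing 180°).
Geostrophic balance: in the Northern Hemisphere the Coriolis force deflects motion to the right, so the geostrophic wind blows 90° to the right of the pressure-gradient force (low pressure on the left).
Rotating 180° by 90° clockwise gives 270° — the wind blows toward the west.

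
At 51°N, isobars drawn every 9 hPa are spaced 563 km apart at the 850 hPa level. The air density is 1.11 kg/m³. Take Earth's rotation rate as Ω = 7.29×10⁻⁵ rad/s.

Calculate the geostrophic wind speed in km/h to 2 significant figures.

46 km/h

Coriolis parameter at 51°N:
f = 2Ω sin φ = 2 × 7.29×10⁻⁵ × sin 51° = 1.13×10⁻⁴ s⁻¹
Pressure gradient: |∂P/∂n| = 900 Pa / 563000 m = 1.60×10⁻³ Pa/m
Geostrophic balance (pressure-gradient force = Coriolis force):
V_g = (1/(fρ)) |∂P/∂n| = 1.60×10⁻³ / (1.13×10⁻⁴ × 1.11) = 12.7 m/s
Converting: 12.7 m/s × 3.6 = 46 km/h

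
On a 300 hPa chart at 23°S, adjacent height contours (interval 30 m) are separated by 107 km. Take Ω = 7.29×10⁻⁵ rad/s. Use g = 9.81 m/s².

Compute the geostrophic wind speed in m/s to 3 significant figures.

48.3 m/s

Coriolis parameter at 23°S:
f = 2Ω sin φ = 2 × 7.29×10⁻⁵ × sin 23° = 5.70×10⁻⁵ s⁻¹
Height gradient: |∂Z/∂n| = 30 m / 107000 m = 2.80×10⁻⁴
On a pressure surface, geostrophic balance gives V_g = (g/f)|∂Z/∂n|:
V_g = 9.81 × 2.80×10⁻⁴ / 5.70×10⁻⁵ = 48.3 m/s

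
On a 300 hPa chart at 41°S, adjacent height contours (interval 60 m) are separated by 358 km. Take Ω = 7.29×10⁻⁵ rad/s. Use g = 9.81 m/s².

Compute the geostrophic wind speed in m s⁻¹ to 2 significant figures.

17 m s⁻¹

Coriolis parameter at 41°S:
f = 2Ω sin φ = 2 × 7.29×10⁻⁵ × sin 41° = 9.57×10⁻⁵ s⁻¹
Height gradient: |∂Z/∂n| = 60 m / 358000 m = 1.68×10⁻⁴
On a pressure surface, geostrophic balance gives V_g = (g/f)|∂Z/∂n|:
V_g = 9.81 × 1.68×10⁻⁴ / 9.57×10⁻⁵ = 17.2 m/s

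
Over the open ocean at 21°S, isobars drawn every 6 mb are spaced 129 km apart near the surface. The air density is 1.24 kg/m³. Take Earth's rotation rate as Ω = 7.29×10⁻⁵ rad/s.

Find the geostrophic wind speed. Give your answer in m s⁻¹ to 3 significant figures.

71.8 m s⁻¹

Coriolis parameter at 21°S:
f = 2Ω sin φ = 2 × 7.29×10⁻⁵ × sin 21° = 5.23×10⁻⁵ s⁻¹
Pressure gradient: |∂P/∂n| = 600 Pa / 129000 m = 4.65×10⁻³ Pa/m
Geostrophic balance (pressure-gradient force = Coriolis force):
V_g = (1/(fρ)) |∂P/∂n| = 4.65×10⁻³ / (5.23×10⁻⁵ × 1.24) = 71.8 m/s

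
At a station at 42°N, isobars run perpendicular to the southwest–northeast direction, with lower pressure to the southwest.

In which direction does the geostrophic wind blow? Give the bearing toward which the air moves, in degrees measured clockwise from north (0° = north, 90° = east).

The pressure-gradient force points toward the southwest (bearing 225°).
Geostrophic balance: in the Northern Hemisphere the Coriolis force deflects motion to the right, so the geostrophic wind blows 90° to the right of the pressure-gradient force (low pressure on the left).
Rotating 225° by 90° clockwise gives 315° — the wind blows toward the northwest.

315°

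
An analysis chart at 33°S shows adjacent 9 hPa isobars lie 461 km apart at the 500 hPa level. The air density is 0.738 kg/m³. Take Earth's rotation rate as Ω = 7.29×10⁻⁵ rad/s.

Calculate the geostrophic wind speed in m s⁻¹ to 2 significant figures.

Coriolis parameter at 33°S:
f = 2Ω sin φ = 2 × 7.29×10⁻⁵ × sin 33° = 7.94×10⁻⁵ s⁻¹
Pressure gradient: |∂P/∂n| = 900 Pa / 461000 m = 1.95×10⁻³ Pa/m
Geostrophic balance (pressure-gradient force = Coriolis force):
V_g = (1/(fρ)) |∂P/∂n| = 1.95×10⁻³ / (7.94×10⁻⁵ × 0.738) = 33.3 m/s

33 m s⁻¹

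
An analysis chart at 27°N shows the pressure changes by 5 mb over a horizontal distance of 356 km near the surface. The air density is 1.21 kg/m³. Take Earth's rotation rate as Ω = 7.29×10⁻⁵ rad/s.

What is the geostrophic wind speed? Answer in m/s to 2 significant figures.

Coriolis parameter at 27°N:
f = 2Ω sin φ = 2 × 7.29×10⁻⁵ × sin 27° = 6.62×10⁻⁵ s⁻¹
Pressure gradient: |∂P/∂n| = 500 Pa / 356000 m = 1.40×10⁻³ Pa/m
Geostrophic balance (pressure-gradient force = Coriolis force):
V_g = (1/(fρ)) |∂P/∂n| = 1.40×10⁻³ / (6.62×10⁻⁵ × 1.21) = 17.5 m/s

18 m/s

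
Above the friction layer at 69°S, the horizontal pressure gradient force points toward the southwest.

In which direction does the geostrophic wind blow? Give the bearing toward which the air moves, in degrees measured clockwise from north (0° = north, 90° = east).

135°

The pressure-gradient force points toward the southwest (bearing 225°).
Geostrophic balance: in the Southern Hemisphere the Coriolis force deflects motion to the left, so the geostrophic wind blows 90° to the left of the pressure-gradient force (low pressure on the right).
Rotating 225° by 90° counterclockwise gives 135° — the wind blows toward the southeast.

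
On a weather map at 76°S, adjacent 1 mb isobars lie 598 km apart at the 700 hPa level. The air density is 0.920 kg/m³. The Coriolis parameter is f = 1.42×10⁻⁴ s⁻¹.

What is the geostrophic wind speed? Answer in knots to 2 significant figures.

Pressure gradient: |∂P/∂n| = 100 Pa / 598000 m = 1.67×10⁻⁴ Pa/m
Geostrophic balance (pressure-gradient force = Coriolis force):
V_g = (1/(fρ)) |∂P/∂n| = 1.67×10⁻⁴ / (1.42×10⁻⁴ × 0.920) = 1.28 m/s
Converting: 1.28 m/s × 1.944 = 2.5 knots

2.5 knots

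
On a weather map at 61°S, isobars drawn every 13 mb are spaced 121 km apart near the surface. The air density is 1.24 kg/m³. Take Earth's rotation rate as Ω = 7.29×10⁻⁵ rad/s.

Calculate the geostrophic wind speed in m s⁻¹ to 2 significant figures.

68 m s⁻¹

Coriolis parameter at 61°S:
f = 2Ω sin φ = 2 × 7.29×10⁻⁵ × sin 61° = 1.28×10⁻⁴ s⁻¹
Pressure gradient: |∂P/∂n| = 1300 Pa / 121000 m = 1.07×10⁻² Pa/m
Geostrophic balance (pressure-gradient force = Coriolis force):
V_g = (1/(fρ)) |∂P/∂n| = 1.07×10⁻² / (1.28×10⁻⁴ × 1.24) = 67.9 m/s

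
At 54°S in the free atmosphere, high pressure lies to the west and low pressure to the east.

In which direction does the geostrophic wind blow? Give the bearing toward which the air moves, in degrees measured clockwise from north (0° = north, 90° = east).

The pressure-gradient force points toward the east (bearing 090°).
Geostrophic balance: in the Southern Hemisphere the Coriolis force deflects motion to the left, so the geostrophic wind blows 90° to the left of the pressure-gradient force (low pressure on the right).
Rotating 090° by 90° counterclockwise gives 000° — the wind blows toward the north.

000°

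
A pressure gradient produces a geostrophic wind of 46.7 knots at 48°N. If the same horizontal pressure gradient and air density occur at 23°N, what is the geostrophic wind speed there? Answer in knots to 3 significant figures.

88.8 knots

With the same pressure gradient and density, V_g ∝ 1/f ∝ 1/sin φ.
V₂ = V₁ · sin φ₁ / sin φ₂ = 46.7 × sin 48° / sin 23°
V₂ = 46.7 × 0.7431/0.3907 = 88.8 knots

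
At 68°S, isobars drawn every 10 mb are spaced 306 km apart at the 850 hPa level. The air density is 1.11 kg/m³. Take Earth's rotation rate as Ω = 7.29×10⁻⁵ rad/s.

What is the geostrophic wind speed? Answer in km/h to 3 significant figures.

Coriolis parameter at 68°S:
f = 2Ω sin φ = 2 × 7.29×10⁻⁵ × sin 68° = 1.35×10⁻⁴ s⁻¹
Pressure gradient: |∂P/∂n| = 1000 Pa / 306000 m = 3.27×10⁻³ Pa/m
Geostrophic balance (pressure-gradient force = Coriolis force):
V_g = (1/(fρ)) |∂P/∂n| = 3.27×10⁻³ / (1.35×10⁻⁴ × 1.11) = 21.8 m/s
Converting: 21.8 m/s × 3.6 = 78.4 km/h

78.4 km/h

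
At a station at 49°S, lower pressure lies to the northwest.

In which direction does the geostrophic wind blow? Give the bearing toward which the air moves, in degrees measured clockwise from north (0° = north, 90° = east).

225°

The pressure-gradient force points toward the northwest (bearing 315°).
Geostrophic balance: in the Southern Hemisphere the Coriolis force deflects motion to the left, so the geostrophic wind blows 90° to the left of the pressure-gradient force (low pressure on the right).
Rotating 315° by 90° counterclockwise gives 225° — the wind blows toward the southwest.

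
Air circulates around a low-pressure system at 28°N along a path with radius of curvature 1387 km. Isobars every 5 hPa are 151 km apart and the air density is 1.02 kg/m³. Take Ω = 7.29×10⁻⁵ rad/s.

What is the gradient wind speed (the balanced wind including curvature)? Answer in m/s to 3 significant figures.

34.7 m/s

Coriolis parameter at 28°N:
f = 2Ω sin φ = 2 × 7.29×10⁻⁵ × sin 28° = 6.84×10⁻⁵ s⁻¹
Pressure gradient: |∂P/∂n| = 500 Pa / 151000 m = 3.31×10⁻³ Pa/m
Geostrophic speed: V_g = |∂P/∂n|/(fρ) = 3.31×10⁻³/(6.84×10⁻⁵ × 1.02) = 47.4 m/s
Around a low, centrifugal force acts outward with Coriolis, so pressure-gradient force balances both:
(1/ρ)|∂P/∂n| = fV + V²/R  →  V² + fR·V − fR·V_g = 0
With fR = 6.84×10⁻⁵ × 1387×10³ m = 94.9 m/s:
V = [−fR + √((fR)² + 4 fR V_g)]/2 = [−94.9 + √(94.9² + 4×94.9×47.4)]/2 = 34.7 m/s
Subgeostrophic (V < V_g = 47.4 m/s), as expected around a low.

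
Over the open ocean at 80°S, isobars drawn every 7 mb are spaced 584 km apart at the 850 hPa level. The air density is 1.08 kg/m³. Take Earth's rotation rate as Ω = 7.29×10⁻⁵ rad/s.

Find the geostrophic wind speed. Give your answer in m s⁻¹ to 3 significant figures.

Coriolis parameter at 80°S:
f = 2Ω sin φ = 2 × 7.29×10⁻⁵ × sin 80° = 1.44×10⁻⁴ s⁻¹
Pressure gradient: |∂P/∂n| = 700 Pa / 584000 m = 1.20×10⁻³ Pa/m
Geostrophic balance (pressure-gradient force = Coriolis force):
V_g = (1/(fρ)) |∂P/∂n| = 1.20×10⁻³ / (1.44×10⁻⁴ × 1.08) = 7.73 m/s

7.73 m s⁻¹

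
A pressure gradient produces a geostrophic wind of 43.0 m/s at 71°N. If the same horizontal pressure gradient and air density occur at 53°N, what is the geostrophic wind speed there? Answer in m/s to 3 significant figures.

With the same pressure gradient and density, V_g ∝ 1/f ∝ 1/sin φ.
V₂ = V₁ · sin φ₁ / sin φ₂ = 43.0 × sin 71° / sin 53°
V₂ = 43.0 × 0.9455/0.7986 = 50.9 m/s

50.9 m/s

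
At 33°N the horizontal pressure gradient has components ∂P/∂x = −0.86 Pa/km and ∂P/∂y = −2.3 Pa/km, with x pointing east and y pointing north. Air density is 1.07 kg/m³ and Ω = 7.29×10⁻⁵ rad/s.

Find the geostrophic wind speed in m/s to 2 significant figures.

29 m/s

Coriolis parameter at 33°N:
f = 2Ω sin φ = 2 × 7.29×10⁻⁵ × sin 33° = 7.94×10⁻⁵ s⁻¹
Component geostrophic relations (x east, y north):
u_g = −(1/(fρ)) ∂P/∂y,  v_g = (1/(fρ)) ∂P/∂x
u_g = −(−2.3×10⁻³)/(7.94×10⁻⁵ × 1.07) = 27.1 m/s;  v_g = (−0.86×10⁻³)/(7.94×10⁻⁵ × 1.07) = −10.1 m/s
|V_g| = √(u_g² + v_g²) = 28.9 m/s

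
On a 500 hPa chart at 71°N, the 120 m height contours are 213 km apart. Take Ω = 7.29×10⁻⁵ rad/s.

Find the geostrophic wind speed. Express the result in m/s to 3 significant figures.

Coriolis parameter at 71°N:
f = 2Ω sin φ = 2 × 7.29×10⁻⁵ × sin 71° = 1.38×10⁻⁴ s⁻¹
Height gradient: |∂Z/∂n| = 120 m / 213000 m = 5.63×10⁻⁴
On a pressure surface, geostrophic balance gives V_g = (g/f)|∂Z/∂n|:
V_g = 9.81 × 5.63×10⁻⁴ / 1.38×10⁻⁴ = 40.1 m/s

40.1 m/s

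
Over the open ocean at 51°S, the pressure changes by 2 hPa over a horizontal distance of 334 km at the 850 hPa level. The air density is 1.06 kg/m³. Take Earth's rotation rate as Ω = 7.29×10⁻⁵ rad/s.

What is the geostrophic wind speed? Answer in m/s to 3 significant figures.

4.99 m/s

Coriolis parameter at 51°S:
f = 2Ω sin φ = 2 × 7.29×10⁻⁵ × sin 51° = 1.13×10⁻⁴ s⁻¹
Pressure gradient: |∂P/∂n| = 200 Pa / 334000 m = 5.99×10⁻⁴ Pa/m
Geostrophic balance (pressure-gradient force = Coriolis force):
V_g = (1/(fρ)) |∂P/∂n| = 5.99×10⁻⁴ / (1.13×10⁻⁴ × 1.06) = 4.99 m/s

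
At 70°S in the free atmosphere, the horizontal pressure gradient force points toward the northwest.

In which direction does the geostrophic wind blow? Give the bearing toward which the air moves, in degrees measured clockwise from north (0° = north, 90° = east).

The pressure-gradient force points toward the northwest (bearing 315°).
Geostrophic balance: in the Southern Hemisphere the Coriolis force deflects motion to the left, so the geostrophic wind blows 90° to the left of the pressure-gradient force (low pressure on the right).
Rotating 315° by 90° counterclockwise gives 225° — the wind blows toward the southwest.

225°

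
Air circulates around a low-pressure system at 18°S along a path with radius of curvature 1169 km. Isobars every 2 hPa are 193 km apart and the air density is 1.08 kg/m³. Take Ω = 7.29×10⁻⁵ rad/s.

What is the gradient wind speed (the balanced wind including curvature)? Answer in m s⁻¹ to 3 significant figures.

16.3 m s⁻¹

Coriolis parameter at 18°S:
f = 2Ω sin φ = 2 × 7.29×10⁻⁵ × sin 18° = 4.51×10⁻⁵ s⁻¹
Pressure gradient: |∂P/∂n| = 200 Pa / 193000 m = 1.04×10⁻³ Pa/m
Geostrophic speed: V_g = |∂P/∂n|/(fρ) = 1.04×10⁻³/(4.51×10⁻⁵ × 1.08) = 21.3 m/s
Around a low, centrifugal force acts outward with Coriolis, so pressure-gradient force balances both:
(1/ρ)|∂P/∂n| = fV + V²/R  →  V² + fR·V − fR·V_g = 0
With fR = 4.51×10⁻⁵ × 1169×10³ m = 52.7 m/s:
V = [−fR + √((fR)² + 4 fR V_g)]/2 = [−52.7 + √(52.7² + 4×52.7×21.3)]/2 = 16.3 m/s
Subgeostrophic (V < V_g = 21.3 m/s), as expected around a low.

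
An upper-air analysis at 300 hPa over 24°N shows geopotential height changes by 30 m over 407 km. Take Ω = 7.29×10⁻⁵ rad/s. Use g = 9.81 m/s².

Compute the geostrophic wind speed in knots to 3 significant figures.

Coriolis parameter at 24°N:
f = 2Ω sin φ = 2 × 7.29×10⁻⁵ × sin 24° = 5.93×10⁻⁵ s⁻¹
Height gradient: |∂Z/∂n| = 30 m / 407000 m = 7.37×10⁻⁵
On a pressure surface, geostrophic balance gives V_g = (g/f)|∂Z/∂n|:
V_g = 9.81 × 7.37×10⁻⁵ / 5.93×10⁻⁵ = 12.2 m/s
Converting: 12.2 m/s × 1.944 = 23.7 knots

23.7 knots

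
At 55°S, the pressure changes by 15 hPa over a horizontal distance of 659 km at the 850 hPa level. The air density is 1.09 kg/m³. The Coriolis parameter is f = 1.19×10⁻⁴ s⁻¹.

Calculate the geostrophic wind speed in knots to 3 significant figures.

34.1 knots

Pressure gradient: |∂P/∂n| = 1500 Pa / 659000 m = 2.28×10⁻³ Pa/m
Geostrophic balance (pressure-gradient force = Coriolis force):
V_g = (1/(fρ)) |∂P/∂n| = 2.28×10⁻³ / (1.19×10⁻⁴ × 1.09) = 17.5 m/s
Converting: 17.5 m/s × 1.944 = 34.1 knots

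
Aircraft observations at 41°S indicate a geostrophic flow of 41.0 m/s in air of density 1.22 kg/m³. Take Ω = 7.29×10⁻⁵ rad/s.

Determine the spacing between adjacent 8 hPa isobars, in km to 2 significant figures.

Coriolis parameter at 41°S:
f = 2Ω sin φ = 2 × 7.29×10⁻⁵ × sin 41° = 9.57×10⁻⁵ s⁻¹
Geostrophic balance rearranged: |∂P/∂n| = f ρ V_g
|∂P/∂n| = 9.57×10⁻⁵ × 1.22 × 41.0 = 4.78×10⁻³ Pa/m
Isobar spacing: Δn = ΔP/|∂P/∂n| = 800 Pa / 4.78×10⁻³ Pa/m = 167204 m ≈ 170 km

170 km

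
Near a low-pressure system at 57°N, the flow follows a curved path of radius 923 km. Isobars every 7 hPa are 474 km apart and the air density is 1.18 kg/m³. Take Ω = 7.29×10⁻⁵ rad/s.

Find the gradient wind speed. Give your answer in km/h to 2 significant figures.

34 km/h

Coriolis parameter at 57°N:
f = 2Ω sin φ = 2 × 7.29×10⁻⁵ × sin 57° = 1.22×10⁻⁴ s⁻¹
Pressure gradient: |∂P/∂n| = 700 Pa / 474000 m = 1.48×10⁻³ Pa/m
Geostrophic speed: V_g = |∂P/∂n|/(fρ) = 1.48×10⁻³/(1.22×10⁻⁴ × 1.18) = 10.2 m/s
Around a low, centrifugal force acts outward with Coriolis, so pressure-gradient force balances both:
(1/ρ)|∂P/∂n| = fV + V²/R  →  V² + fR·V − fR·V_g = 0
With fR = 1.22×10⁻⁴ × 923×10³ m = 113 m/s:
V = [−fR + √((fR)² + 4 fR V_g)]/2 = [−113 + √(113² + 4×113×10.2)]/2 = 9.44 m/s
Subgeostrophic (V < V_g = 10.2 m/s), as expected around a low.
Converting: 9.44 m/s × 3.6 = 34 km/h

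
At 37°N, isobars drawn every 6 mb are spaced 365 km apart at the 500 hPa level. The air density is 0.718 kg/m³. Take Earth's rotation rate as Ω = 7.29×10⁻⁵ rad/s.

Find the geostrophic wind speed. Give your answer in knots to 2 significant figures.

Coriolis parameter at 37°N:
f = 2Ω sin φ = 2 × 7.29×10⁻⁵ × sin 37° = 8.77×10⁻⁵ s⁻¹
Pressure gradient: |∂P/∂n| = 600 Pa / 365000 m = 1.64×10⁻³ Pa/m
Geostrophic balance (pressure-gradient force = Coriolis force):
V_g = (1/(fρ)) |∂P/∂n| = 1.64×10⁻³ / (8.77×10⁻⁵ × 0.718) = 26.1 m/s
Converting: 26.1 m/s × 1.944 = 51 knots

51 knots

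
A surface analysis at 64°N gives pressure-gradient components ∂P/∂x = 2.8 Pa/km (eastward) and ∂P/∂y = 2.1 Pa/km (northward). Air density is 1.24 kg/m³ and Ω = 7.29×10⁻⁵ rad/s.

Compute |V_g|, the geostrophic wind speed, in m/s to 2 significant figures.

Coriolis parameter at 64°N:
f = 2Ω sin φ = 2 × 7.29×10⁻⁵ × sin 64° = 1.31×10⁻⁴ s⁻¹
Component geostrophic relations (x east, y north):
u_g = −(1/(fρ)) ∂P/∂y,  v_g = (1/(fρ)) ∂P/∂x
u_g = −(2.1×10⁻³)/(1.31×10⁻⁴ × 1.24) = −12.9 m/s;  v_g = (2.8×10⁻³)/(1.31×10⁻⁴ × 1.24) = 17.2 m/s
|V_g| = √(u_g² + v_g²) = 21.5 m/s

22 m/s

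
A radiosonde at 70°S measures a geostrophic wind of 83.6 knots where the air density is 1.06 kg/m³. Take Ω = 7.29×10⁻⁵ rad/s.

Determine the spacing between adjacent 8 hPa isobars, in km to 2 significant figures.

130 km

Coriolis parameter at 70°S:
f = 2Ω sin φ = 2 × 7.29×10⁻⁵ × sin 70° = 1.37×10⁻⁴ s⁻¹
Wind speed in SI: 83.6 knots = 43.0 m/s
Geostrophic balance rearranged: |∂P/∂n| = f ρ V_g
|∂P/∂n| = 1.37×10⁻⁴ × 1.06 × 43.0 = 6.25×10⁻³ Pa/m
Isobar spacing: Δn = ΔP/|∂P/∂n| = 800 Pa / 6.25×10⁻³ Pa/m = 128084 m ≈ 130 km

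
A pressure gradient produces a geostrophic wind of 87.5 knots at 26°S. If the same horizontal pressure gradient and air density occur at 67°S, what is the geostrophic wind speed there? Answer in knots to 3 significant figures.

With the same pressure gradient and density, V_g ∝ 1/f ∝ 1/sin φ.
V₂ = V₁ · sin φ₁ / sin φ₂ = 87.5 × sin 26° / sin 67°
V₂ = 87.5 × 0.4384/0.9205 = 41.7 knots

41.7 knots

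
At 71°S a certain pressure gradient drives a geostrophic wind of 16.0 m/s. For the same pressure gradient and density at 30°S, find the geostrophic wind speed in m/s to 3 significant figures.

30.3 m/s

With the same pressure gradient and density, V_g ∝ 1/f ∝ 1/sin φ.
V₂ = V₁ · sin φ₁ / sin φ₂ = 16.0 × sin 71° / sin 30°
V₂ = 16.0 × 0.9455/0.5000 = 30.3 m/s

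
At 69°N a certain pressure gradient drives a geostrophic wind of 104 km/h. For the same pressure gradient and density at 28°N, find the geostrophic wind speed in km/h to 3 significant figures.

With the same pressure gradient and density, V_g ∝ 1/f ∝ 1/sin φ.
V₂ = V₁ · sin φ₁ / sin φ₂ = 104 × sin 69° / sin 28°
V₂ = 104 × 0.9336/0.4695 = 207 km/h

207 km/h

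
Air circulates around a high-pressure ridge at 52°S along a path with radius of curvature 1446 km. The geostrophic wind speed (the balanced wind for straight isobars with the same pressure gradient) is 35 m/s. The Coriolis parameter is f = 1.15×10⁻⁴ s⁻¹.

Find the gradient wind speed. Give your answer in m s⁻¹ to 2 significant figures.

Around a high, pressure-gradient force acts outward with centrifugal, so Coriolis balances both:
fV = (1/ρ)|∂P/∂n| + V²/R  →  V² − fR·V + fR·V_g = 0
With fR = 1.15×10⁻⁴ × 1446×10³ m = 166 m/s:
V = [fR − √((fR)² − 4 fR V_g)]/2 = [166 − √(166² − 4×166×35)]/2 = 50.1 m/s
Supergeostrophic (V > V_g = 35 m/s), as expected around a high.

50 m s⁻¹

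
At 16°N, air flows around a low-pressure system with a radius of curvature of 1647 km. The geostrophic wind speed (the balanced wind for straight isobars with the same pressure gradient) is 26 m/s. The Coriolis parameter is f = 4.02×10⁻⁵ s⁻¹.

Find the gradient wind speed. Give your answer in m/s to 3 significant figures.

20.0 m/s

Around a low, centrifugal force acts outward with Coriolis, so pressure-gradient force balances both:
(1/ρ)|∂P/∂n| = fV + V²/R  →  V² + fR·V − fR·V_g = 0
With fR = 4.02×10⁻⁵ × 1647×10³ m = 66.2 m/s:
V = [−fR + √((fR)² + 4 fR V_g)]/2 = [−66.2 + √(66.2² + 4×66.2×26)]/2 = 20 m/s
Subgeostrophic (V < V_g = 26 m/s), as expected around a low.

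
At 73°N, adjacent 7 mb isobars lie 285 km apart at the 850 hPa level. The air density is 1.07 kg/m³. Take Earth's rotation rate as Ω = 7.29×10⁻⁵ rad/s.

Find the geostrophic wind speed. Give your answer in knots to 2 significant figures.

Coriolis parameter at 73°N:
f = 2Ω sin φ = 2 × 7.29×10⁻⁵ × sin 73° = 1.39×10⁻⁴ s⁻¹
Pressure gradient: |∂P/∂n| = 700 Pa / 285000 m = 2.46×10⁻³ Pa/m
Geostrophic balance (pressure-gradient force = Coriolis force):
V_g = (1/(fρ)) |∂P/∂n| = 2.46×10⁻³ / (1.39×10⁻⁴ × 1.07) = 16.5 m/s
Converting: 16.5 m/s × 1.944 = 32 knots

32 knots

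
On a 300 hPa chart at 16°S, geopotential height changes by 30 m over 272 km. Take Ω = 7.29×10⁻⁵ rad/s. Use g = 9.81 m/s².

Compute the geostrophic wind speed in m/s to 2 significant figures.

27 m/s

Coriolis parameter at 16°S:
f = 2Ω sin φ = 2 × 7.29×10⁻⁵ × sin 16° = 4.02×10⁻⁵ s⁻¹
Height gradient: |∂Z/∂n| = 30 m / 272000 m = 1.10×10⁻⁴
On a pressure surface, geostrophic balance gives V_g = (g/f)|∂Z/∂n|:
V_g = 9.81 × 1.10×10⁻⁴ / 4.02×10⁻⁵ = 26.9 m/s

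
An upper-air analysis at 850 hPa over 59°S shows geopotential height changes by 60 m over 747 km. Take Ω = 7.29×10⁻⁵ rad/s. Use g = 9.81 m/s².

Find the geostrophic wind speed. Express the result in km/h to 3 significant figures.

Coriolis parameter at 59°S:
f = 2Ω sin φ = 2 × 7.29×10⁻⁵ × sin 59° = 1.25×10⁻⁴ s⁻¹
Height gradient: |∂Z/∂n| = 60 m / 747000 m = 8.03×10⁻⁵
On a pressure surface, geostrophic balance gives V_g = (g/f)|∂Z/∂n|:
V_g = 9.81 × 8.03×10⁻⁵ / 1.25×10⁻⁴ = 6.30 m/s
Converting: 6.30 m/s × 3.6 = 22.7 km/h

22.7 km/h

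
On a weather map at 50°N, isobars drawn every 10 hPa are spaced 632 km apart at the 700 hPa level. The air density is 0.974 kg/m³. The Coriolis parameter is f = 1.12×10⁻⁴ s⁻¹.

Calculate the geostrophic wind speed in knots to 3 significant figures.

Pressure gradient: |∂P/∂n| = 1000 Pa / 632000 m = 1.58×10⁻³ Pa/m
Geostrophic balance (pressure-gradient force = Coriolis force):
V_g = (1/(fρ)) |∂P/∂n| = 1.58×10⁻³ / (1.12×10⁻⁴ × 0.974) = 14.5 m/s
Converting: 14.5 m/s × 1.944 = 28.2 knots

28.2 knots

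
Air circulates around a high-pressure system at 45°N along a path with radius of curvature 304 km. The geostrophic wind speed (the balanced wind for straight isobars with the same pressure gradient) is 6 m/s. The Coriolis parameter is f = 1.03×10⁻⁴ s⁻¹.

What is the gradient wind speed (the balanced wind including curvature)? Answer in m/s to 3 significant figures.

8.09 m/s

Around a high, pressure-gradient force acts outward with centrifugal, so Coriolis balances both:
fV = (1/ρ)|∂P/∂n| + V²/R  →  V² − fR·V + fR·V_g = 0
With fR = 1.03×10⁻⁴ × 304×10³ m = 31.3 m/s:
V = [fR − √((fR)² − 4 fR V_g)]/2 = [31.3 − √(31.3² − 4×31.3×6)]/2 = 8.09 m/s
Supergeostrophic (V > V_g = 6 m/s), as expected around a high.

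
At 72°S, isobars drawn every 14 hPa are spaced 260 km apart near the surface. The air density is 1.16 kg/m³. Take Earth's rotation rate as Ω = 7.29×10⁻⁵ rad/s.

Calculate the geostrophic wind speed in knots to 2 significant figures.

65 knots

Coriolis parameter at 72°S:
f = 2Ω sin φ = 2 × 7.29×10⁻⁵ × sin 72° = 1.39×10⁻⁴ s⁻¹
Pressure gradient: |∂P/∂n| = 1400 Pa / 260000 m = 5.38×10⁻³ Pa/m
Geostrophic balance (pressure-gradient force = Coriolis force):
V_g = (1/(fρ)) |∂P/∂n| = 5.38×10⁻³ / (1.39×10⁻⁴ × 1.16) = 33.5 m/s
Converting: 33.5 m/s × 1.944 = 65 knots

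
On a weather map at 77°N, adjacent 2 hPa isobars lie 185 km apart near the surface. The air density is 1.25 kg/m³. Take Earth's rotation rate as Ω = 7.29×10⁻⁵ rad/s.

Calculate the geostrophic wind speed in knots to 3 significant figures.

11.8 knots

Coriolis parameter at 77°N:
f = 2Ω sin φ = 2 × 7.29×10⁻⁵ × sin 77° = 1.42×10⁻⁴ s⁻¹
Pressure gradient: |∂P/∂n| = 200 Pa / 185000 m = 1.08×10⁻³ Pa/m
Geostrophic balance (pressure-gradient force = Coriolis force):
V_g = (1/(fρ)) |∂P/∂n| = 1.08×10⁻³ / (1.42×10⁻⁴ × 1.25) = 6.09 m/s
Converting: 6.09 m/s × 1.944 = 11.8 knots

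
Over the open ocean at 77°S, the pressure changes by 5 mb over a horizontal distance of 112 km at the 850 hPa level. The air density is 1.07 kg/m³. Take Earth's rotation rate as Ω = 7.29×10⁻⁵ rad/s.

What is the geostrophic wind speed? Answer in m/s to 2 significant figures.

Coriolis parameter at 77°S:
f = 2Ω sin φ = 2 × 7.29×10⁻⁵ × sin 77° = 1.42×10⁻⁴ s⁻¹
Pressure gradient: |∂P/∂n| = 500 Pa / 112000 m = 4.46×10⁻³ Pa/m
Geostrophic balance (pressure-gradient force = Coriolis force):
V_g = (1/(fρ)) |∂P/∂n| = 4.46×10⁻³ / (1.42×10⁻⁴ × 1.07) = 29.4 m/s

29 m/s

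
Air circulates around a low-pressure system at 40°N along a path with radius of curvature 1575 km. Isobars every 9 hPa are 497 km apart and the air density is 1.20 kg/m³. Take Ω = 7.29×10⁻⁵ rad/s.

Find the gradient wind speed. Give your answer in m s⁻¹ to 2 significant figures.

Coriolis parameter at 40°N:
f = 2Ω sin φ = 2 × 7.29×10⁻⁵ × sin 40° = 9.37×10⁻⁵ s⁻¹
Pressure gradient: |∂P/∂n| = 900 Pa / 497000 m = 1.81×10⁻³ Pa/m
Geostrophic speed: V_g = |∂P/∂n|/(fρ) = 1.81×10⁻³/(9.37×10⁻⁵ × 1.20) = 16.1 m/s
Around a low, centrifugal force acts outward with Coriolis, so pressure-gradient force balances both:
(1/ρ)|∂P/∂n| = fV + V²/R  →  V² + fR·V − fR·V_g = 0
With fR = 9.37×10⁻⁵ × 1575×10³ m = 148 m/s:
V = [−fR + √((fR)² + 4 fR V_g)]/2 = [−148 + √(148² + 4×148×16.1)]/2 = 14.6 m/s
Subgeostrophic (V < V_g = 16.1 m/s), as expected around a low.

15 m s⁻¹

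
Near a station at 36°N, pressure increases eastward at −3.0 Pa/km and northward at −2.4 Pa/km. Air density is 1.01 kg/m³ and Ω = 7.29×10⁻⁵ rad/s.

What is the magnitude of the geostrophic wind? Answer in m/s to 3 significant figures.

44.4 m/s

Coriolis parameter at 36°N:
f = 2Ω sin φ = 2 × 7.29×10⁻⁵ × sin 36° = 8.57×10⁻⁵ s⁻¹
Component geostrophic relations (x east, y north):
u_g = −(1/(fρ)) ∂P/∂y,  v_g = (1/(fρ)) ∂P/∂x
u_g = −(−2.4×10⁻³)/(8.57×10⁻⁵ × 1.01) = 27.7 m/s;  v_g = (−3.0×10⁻³)/(8.57×10⁻⁵ × 1.01) = −34.7 m/s
|V_g| = √(u_g² + v_g²) = 44.4 m/s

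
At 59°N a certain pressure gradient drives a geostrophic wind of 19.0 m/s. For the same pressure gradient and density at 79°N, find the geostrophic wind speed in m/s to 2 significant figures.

With the same pressure gradient and density, V_g ∝ 1/f ∝ 1/sin φ.
V₂ = V₁ · sin φ₁ / sin φ₂ = 19.0 × sin 59° / sin 79°
V₂ = 19.0 × 0.8572/0.9816 = 17 m/s

17 m/s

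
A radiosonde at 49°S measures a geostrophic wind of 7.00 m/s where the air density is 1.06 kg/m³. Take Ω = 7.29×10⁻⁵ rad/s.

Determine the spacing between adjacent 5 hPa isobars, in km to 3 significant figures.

Coriolis parameter at 49°S:
f = 2Ω sin φ = 2 × 7.29×10⁻⁵ × sin 49° = 1.10×10⁻⁴ s⁻¹
Geostrophic balance rearranged: |∂P/∂n| = f ρ V_g
|∂P/∂n| = 1.10×10⁻⁴ × 1.06 × 7.00 = 8.16×10⁻⁴ Pa/m
Isobar spacing: Δn = ΔP/|∂P/∂n| = 500 Pa / 8.16×10⁻⁴ Pa/m = 612391 m ≈ 612 km

612 km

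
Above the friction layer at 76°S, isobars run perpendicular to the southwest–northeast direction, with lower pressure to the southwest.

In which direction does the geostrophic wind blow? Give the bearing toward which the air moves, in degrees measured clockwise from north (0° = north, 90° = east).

135°

The pressure-gradient force points toward the southwest (bearing 225°).
Geostrophic balance: in the Southern Hemisphere the Coriolis force deflects motion to the left, so the geostrophic wind blows 90° to the left of the pressure-gradient force (low pressure on the right).
Rotating 225° by 90° counterclockwise gives 135° — the wind blows toward the southeast.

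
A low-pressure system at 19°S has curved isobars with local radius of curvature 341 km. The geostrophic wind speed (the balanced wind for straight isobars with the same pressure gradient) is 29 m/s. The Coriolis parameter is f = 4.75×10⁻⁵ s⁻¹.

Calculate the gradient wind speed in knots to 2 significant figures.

29 knots

Around a low, centrifugal force acts outward with Coriolis, so pressure-gradient force balances both:
(1/ρ)|∂P/∂n| = fV + V²/R  →  V² + fR·V − fR·V_g = 0
With fR = 4.75×10⁻⁵ × 341×10³ m = 16.2 m/s:
V = [−fR + √((fR)² + 4 fR V_g)]/2 = [−16.2 + √(16.2² + 4×16.2×29)]/2 = 15 m/s
Subgeostrophic (V < V_g = 29 m/s), as expected around a low.
Converting: 15 m/s × 1.944 = 29 knots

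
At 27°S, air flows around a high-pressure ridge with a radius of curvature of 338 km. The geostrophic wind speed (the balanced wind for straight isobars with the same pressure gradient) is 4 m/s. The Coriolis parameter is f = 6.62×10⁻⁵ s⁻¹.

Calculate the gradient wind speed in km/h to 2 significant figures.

Around a high, pressure-gradient force acts outward with centrifugal, so Coriolis balances both:
fV = (1/ρ)|∂P/∂n| + V²/R  →  V² − fR·V + fR·V_g = 0
With fR = 6.62×10⁻⁵ × 338×10³ m = 22.4 m/s:
V = [fR − √((fR)² − 4 fR V_g)]/2 = [22.4 − √(22.4² − 4×22.4×4)]/2 = 5.22 m/s
Supergeostrophic (V > V_g = 4 m/s), as expected around a high.
Converting: 5.22 m/s × 3.6 = 19 km/h

19 km/h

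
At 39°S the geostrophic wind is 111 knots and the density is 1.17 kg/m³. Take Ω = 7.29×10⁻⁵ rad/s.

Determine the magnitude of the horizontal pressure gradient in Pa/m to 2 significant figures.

6.1×10⁻³ Pa/m

Coriolis parameter at 39°S:
f = 2Ω sin φ = 2 × 7.29×10⁻⁵ × sin 39° = 9.18×10⁻⁵ s⁻¹
Wind speed in SI: 111 knots = 57.1 m/s
Geostrophic balance rearranged: |∂P/∂n| = f ρ V_g
|∂P/∂n| = 9.18×10⁻⁵ × 1.17 × 57.1 = 6.13×10⁻³ Pa/m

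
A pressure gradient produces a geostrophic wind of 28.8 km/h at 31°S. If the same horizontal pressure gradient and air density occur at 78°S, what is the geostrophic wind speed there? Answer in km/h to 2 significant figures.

With the same pressure gradient and density, V_g ∝ 1/f ∝ 1/sin φ.
V₂ = V₁ · sin φ₁ / sin φ₂ = 28.8 × sin 31° / sin 78°
V₂ = 28.8 × 0.5150/0.9781 = 15 km/h

15 km/h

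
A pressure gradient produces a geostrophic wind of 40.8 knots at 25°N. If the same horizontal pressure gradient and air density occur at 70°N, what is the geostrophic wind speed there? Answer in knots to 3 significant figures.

With the same pressure gradient and density, V_g ∝ 1/f ∝ 1/sin φ.
V₂ = V₁ · sin φ₁ / sin φ₂ = 40.8 × sin 25° / sin 70°
V₂ = 40.8 × 0.4226/0.9397 = 18.3 knots

18.3 knots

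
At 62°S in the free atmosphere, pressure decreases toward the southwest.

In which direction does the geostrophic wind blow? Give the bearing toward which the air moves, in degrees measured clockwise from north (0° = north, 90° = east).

135°

The pressure-gradient force points toward the southwest (bearing 225°).
Geostrophic balance: in the Southern Hemisphere the Coriolis force deflects motion to the left, so the geostrophic wind blows 90° to the left of the pressure-gradient force (low pressure on the right).
Rotating 225° by 90° counterclockwise gives 135° — the wind blows toward the southeast.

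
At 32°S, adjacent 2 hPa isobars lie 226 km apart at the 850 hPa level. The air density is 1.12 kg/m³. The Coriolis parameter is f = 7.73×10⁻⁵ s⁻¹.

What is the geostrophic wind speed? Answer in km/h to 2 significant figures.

37 km/h

Pressure gradient: |∂P/∂n| = 200 Pa / 226000 m = 8.85×10⁻⁴ Pa/m
Geostrophic balance (pressure-gradient force = Coriolis force):
V_g = (1/(fρ)) |∂P/∂n| = 8.85×10⁻⁴ / (7.73×10⁻⁵ × 1.12) = 10.2 m/s
Converting: 10.2 m/s × 3.6 = 37 km/h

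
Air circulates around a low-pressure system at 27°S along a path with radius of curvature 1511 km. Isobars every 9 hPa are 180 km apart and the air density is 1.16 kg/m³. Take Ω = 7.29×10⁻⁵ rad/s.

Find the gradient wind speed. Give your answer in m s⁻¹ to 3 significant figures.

44.9 m s⁻¹

Coriolis parameter at 27°S:
f = 2Ω sin φ = 2 × 7.29×10⁻⁵ × sin 27° = 6.62×10⁻⁵ s⁻¹
Pressure gradient: |∂P/∂n| = 900 Pa / 180000 m = 5.00×10⁻³ Pa/m
Geostrophic speed: V_g = |∂P/∂n|/(fρ) = 5.00×10⁻³/(6.62×10⁻⁵ × 1.16) = 65.1 m/s
Around a low, centrifugal force acts outward with Coriolis, so pressure-gradient force balances both:
(1/ρ)|∂P/∂n| = fV + V²/R  →  V² + fR·V − fR·V_g = 0
With fR = 6.62×10⁻⁵ × 1511×10³ m = 100 m/s:
V = [−fR + √((fR)² + 4 fR V_g)]/2 = [−100 + √(100² + 4×100×65.1)]/2 = 44.9 m/s
Subgeostrophic (V < V_g = 65.1 m/s), as expected around a low.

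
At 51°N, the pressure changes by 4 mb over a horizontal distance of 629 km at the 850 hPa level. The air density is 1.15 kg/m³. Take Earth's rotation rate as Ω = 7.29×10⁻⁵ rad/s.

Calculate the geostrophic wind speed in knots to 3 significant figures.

Coriolis parameter at 51°N:
f = 2Ω sin φ = 2 × 7.29×10⁻⁵ × sin 51° = 1.13×10⁻⁴ s⁻¹
Pressure gradient: |∂P/∂n| = 400 Pa / 629000 m = 6.36×10⁻⁴ Pa/m
Geostrophic balance (pressure-gradient force = Coriolis force):
V_g = (1/(fρ)) |∂P/∂n| = 6.36×10⁻⁴ / (1.13×10⁻⁴ × 1.15) = 4.88 m/s
Converting: 4.88 m/s × 1.944 = 9.49 knots

9.49 knots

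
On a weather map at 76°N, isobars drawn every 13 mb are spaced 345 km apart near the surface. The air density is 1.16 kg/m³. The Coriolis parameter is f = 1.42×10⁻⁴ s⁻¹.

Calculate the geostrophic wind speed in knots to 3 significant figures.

44.5 knots

Pressure gradient: |∂P/∂n| = 1300 Pa / 345000 m = 3.77×10⁻³ Pa/m
Geostrophic balance (pressure-gradient force = Coriolis force):
V_g = (1/(fρ)) |∂P/∂n| = 3.77×10⁻³ / (1.42×10⁻⁴ × 1.16) = 22.9 m/s
Converting: 22.9 m/s × 1.944 = 44.5 knots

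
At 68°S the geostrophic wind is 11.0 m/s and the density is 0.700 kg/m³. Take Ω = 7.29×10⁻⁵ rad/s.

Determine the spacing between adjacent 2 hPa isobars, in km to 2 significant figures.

Coriolis parameter at 68°S:
f = 2Ω sin φ = 2 × 7.29×10⁻⁵ × sin 68° = 1.35×10⁻⁴ s⁻¹
Geostrophic balance rearranged: |∂P/∂n| = f ρ V_g
|∂P/∂n| = 1.35×10⁻⁴ × 0.700 × 11.0 = 1.04×10⁻³ Pa/m
Isobar spacing: Δn = ΔP/|∂P/∂n| = 200 Pa / 1.04×10⁻³ Pa/m = 192139 m ≈ 190 km

190 km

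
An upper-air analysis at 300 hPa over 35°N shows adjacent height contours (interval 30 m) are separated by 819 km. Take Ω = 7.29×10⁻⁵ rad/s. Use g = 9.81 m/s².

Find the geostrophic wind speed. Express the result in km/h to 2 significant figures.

Coriolis parameter at 35°N:
f = 2Ω sin φ = 2 × 7.29×10⁻⁵ × sin 35° = 8.36×10⁻⁵ s⁻¹
Height gradient: |∂Z/∂n| = 30 m / 819000 m = 3.66×10⁻⁵
On a pressure surface, geostrophic balance gives V_g = (g/f)|∂Z/∂n|:
V_g = 9.81 × 3.66×10⁻⁵ / 8.36×10⁻⁵ = 4.30 m/s
Converting: 4.30 m/s × 3.6 = 15 km/h

15 km/h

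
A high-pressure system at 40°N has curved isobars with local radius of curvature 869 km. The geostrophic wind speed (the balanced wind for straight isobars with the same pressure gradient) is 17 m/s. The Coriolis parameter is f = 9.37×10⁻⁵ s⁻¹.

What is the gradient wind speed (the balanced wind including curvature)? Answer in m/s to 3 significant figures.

24.2 m/s

Around a high, pressure-gradient force acts outward with centrifugal, so Coriolis balances both:
fV = (1/ρ)|∂P/∂n| + V²/R  →  V² − fR·V + fR·V_g = 0
With fR = 9.37×10⁻⁵ × 869×10³ m = 81.4 m/s:
V = [fR − √((fR)² − 4 fR V_g)]/2 = [81.4 − √(81.4² − 4×81.4×17)]/2 = 24.2 m/s
Supergeostrophic (V > V_g = 17 m/s), as expected around a high.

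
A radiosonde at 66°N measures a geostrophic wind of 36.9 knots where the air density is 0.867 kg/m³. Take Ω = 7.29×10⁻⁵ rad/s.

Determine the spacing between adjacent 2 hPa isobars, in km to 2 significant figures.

91 km

Coriolis parameter at 66°N:
f = 2Ω sin φ = 2 × 7.29×10⁻⁵ × sin 66° = 1.33×10⁻⁴ s⁻¹
Wind speed in SI: 36.9 knots = 19.0 m/s
Geostrophic balance rearranged: |∂P/∂n| = f ρ V_g
|∂P/∂n| = 1.33×10⁻⁴ × 0.867 × 19.0 = 2.19×10⁻³ Pa/m
Isobar spacing: Δn = ΔP/|∂P/∂n| = 200 Pa / 2.19×10⁻³ Pa/m = 91234 m ≈ 91 km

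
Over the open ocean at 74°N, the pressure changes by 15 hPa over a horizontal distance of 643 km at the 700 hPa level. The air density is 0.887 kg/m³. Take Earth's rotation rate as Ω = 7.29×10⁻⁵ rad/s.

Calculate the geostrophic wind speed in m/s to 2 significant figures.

Coriolis parameter at 74°N:
f = 2Ω sin φ = 2 × 7.29×10⁻⁵ × sin 74° = 1.40×10⁻⁴ s⁻¹
Pressure gradient: |∂P/∂n| = 1500 Pa / 643000 m = 2.33×10⁻³ Pa/m
Geostrophic balance (pressure-gradient force = Coriolis force):
V_g = (1/(fρ)) |∂P/∂n| = 2.33×10⁻³ / (1.40×10⁻⁴ × 0.887) = 18.8 m/s

19 m/s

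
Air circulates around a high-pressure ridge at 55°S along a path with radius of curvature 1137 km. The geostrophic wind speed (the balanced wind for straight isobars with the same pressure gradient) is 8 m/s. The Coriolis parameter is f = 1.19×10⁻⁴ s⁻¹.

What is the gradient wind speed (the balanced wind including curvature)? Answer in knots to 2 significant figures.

Around a high, pressure-gradient force acts outward with centrifugal, so Coriolis balances both:
fV = (1/ρ)|∂P/∂n| + V²/R  →  V² − fR·V + fR·V_g = 0
With fR = 1.19×10⁻⁴ × 1137×10³ m = 135 m/s:
V = [fR − √((fR)² − 4 fR V_g)]/2 = [135 − √(135² − 4×135×8)]/2 = 8.54 m/s
Supergeostrophic (V > V_g = 8 m/s), as expected around a high.
Converting: 8.54 m/s × 1.944 = 17 knots

17 knots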